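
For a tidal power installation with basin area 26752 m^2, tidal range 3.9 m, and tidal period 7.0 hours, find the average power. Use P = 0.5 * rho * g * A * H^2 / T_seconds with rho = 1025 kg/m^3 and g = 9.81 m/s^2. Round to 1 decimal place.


Convert period to seconds: T = 7.0 * 3600 = 25200.0 s
H^2 = 3.9^2 = 15.21
P = 0.5 * rho * g * A * H^2 / T
P = 0.5 * 1025 * 9.81 * 26752 * 15.21 / 25200.0
P = 81179.8 W

81179.8


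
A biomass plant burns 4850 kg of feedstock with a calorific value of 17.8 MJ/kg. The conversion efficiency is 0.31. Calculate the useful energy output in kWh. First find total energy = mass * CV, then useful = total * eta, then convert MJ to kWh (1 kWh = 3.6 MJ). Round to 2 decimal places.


Total energy = mass * CV = 4850 * 17.8 = 86330.0 MJ
Useful energy = total * eta = 86330.0 * 0.31 = 26762.3 MJ
Convert to kWh: 26762.3 / 3.6
Useful energy = 7433.97 kWh

7433.97


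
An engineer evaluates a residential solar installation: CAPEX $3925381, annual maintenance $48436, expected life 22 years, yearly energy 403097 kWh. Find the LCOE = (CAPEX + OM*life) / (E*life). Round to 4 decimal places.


Total cost = CAPEX + OM * lifetime = 3925381 + 48436 * 22 = 3925381 + 1065592 = 4990973
Total generation = annual * lifetime = 403097 * 22 = 8868134 kWh
LCOE = 4990973 / 8868134
LCOE = 0.5628 $/kWh

0.5628


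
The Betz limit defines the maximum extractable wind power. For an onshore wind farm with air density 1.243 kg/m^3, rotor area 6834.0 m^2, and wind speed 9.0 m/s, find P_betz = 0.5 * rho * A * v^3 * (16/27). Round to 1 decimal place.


The Betz coefficient Cp_max = 16/27 = 0.5926
v^3 = 9.0^3 = 729.0
P_betz = 0.5 * rho * A * v^3 * Cp_max
P_betz = 0.5 * 1.243 * 6834.0 * 729.0 * 0.5926
P_betz = 1834847.0 W

1834847.0


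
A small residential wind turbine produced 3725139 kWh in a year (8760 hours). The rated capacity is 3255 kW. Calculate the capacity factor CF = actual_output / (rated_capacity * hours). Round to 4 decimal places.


Capacity factor = actual output / maximum possible output
Maximum possible = rated * hours = 3255 * 8760 = 28513800 kWh
CF = 3725139 / 28513800
CF = 0.1306

0.1306


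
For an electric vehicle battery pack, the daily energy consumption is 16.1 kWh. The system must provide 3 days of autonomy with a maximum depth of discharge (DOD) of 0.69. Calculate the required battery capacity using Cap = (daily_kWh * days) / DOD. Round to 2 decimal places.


Total energy needed = daily * days = 16.1 * 3 = 48.3 kWh
Account for depth of discharge:
  Cap = total_energy / DOD = 48.3 / 0.69
  Cap = 70.00 kWh

70.00


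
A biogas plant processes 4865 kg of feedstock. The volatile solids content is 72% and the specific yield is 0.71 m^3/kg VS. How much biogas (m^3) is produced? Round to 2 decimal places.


Compute volatile solids:
  VS = mass * VS_fraction = 4865 * 0.72 = 3502.8 kg
Calculate biogas volume:
  Biogas = VS * specific_yield = 3502.8 * 0.71
  Biogas = 2486.99 m^3

2486.99


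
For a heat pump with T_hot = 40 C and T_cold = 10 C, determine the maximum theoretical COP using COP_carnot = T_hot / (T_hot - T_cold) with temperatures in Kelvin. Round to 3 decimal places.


Convert to Kelvin:
  T_hot = 40 + 273.15 = 313.15 K
  T_cold = 10 + 273.15 = 283.15 K
Apply Carnot COP formula:
  COP = T_hot_K / (T_hot_K - T_cold_K) = 313.15 / 30.0
  COP = 10.438

10.438


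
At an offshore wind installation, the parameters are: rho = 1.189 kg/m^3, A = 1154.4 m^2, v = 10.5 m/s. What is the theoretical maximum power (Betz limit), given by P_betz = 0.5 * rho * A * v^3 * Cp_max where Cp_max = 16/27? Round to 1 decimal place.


The Betz coefficient Cp_max = 16/27 = 0.5926
v^3 = 10.5^3 = 1157.625
P_betz = 0.5 * rho * A * v^3 * Cp_max
P_betz = 0.5 * 1.189 * 1154.4 * 1157.625 * 0.5926
P_betz = 470795.5 W

470795.5


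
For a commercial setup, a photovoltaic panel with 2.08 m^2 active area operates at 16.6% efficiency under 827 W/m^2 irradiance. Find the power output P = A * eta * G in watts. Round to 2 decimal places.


Use the solar power formula P = A * eta * G.
Given: A = 2.08 m^2, eta = 0.166, G = 827 W/m^2
P = 2.08 * 0.166 * 827
P = 285.55 W

285.55


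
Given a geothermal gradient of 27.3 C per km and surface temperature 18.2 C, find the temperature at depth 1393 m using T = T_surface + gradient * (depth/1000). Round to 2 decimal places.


Convert depth to km: 1393 / 1000 = 1.393 km
Temperature increase = gradient * depth_km = 27.3 * 1.393 = 38.03 C
Temperature at depth = T_surface + delta_T = 18.2 + 38.03
T = 56.23 C

56.23


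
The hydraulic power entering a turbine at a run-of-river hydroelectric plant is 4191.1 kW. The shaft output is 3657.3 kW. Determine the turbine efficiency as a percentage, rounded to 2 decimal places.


Turbine efficiency = (output power / input power) * 100
eta = (3657.3 / 4191.1) * 100
eta = 87.26%

87.26


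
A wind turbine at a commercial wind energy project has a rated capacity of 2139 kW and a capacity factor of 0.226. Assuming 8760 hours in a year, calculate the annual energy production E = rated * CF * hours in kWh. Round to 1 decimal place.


Annual energy = rated_kW * capacity_factor * hours_per_year
Given: P_rated = 2139 kW, CF = 0.226, hours = 8760
E = 2139 * 0.226 * 8760
E = 4234706.6 kWh

4234706.6


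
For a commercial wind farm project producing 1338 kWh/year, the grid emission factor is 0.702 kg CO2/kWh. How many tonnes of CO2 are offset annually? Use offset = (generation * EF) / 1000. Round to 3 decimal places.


CO2 offset in kg = generation * emission_factor
CO2 offset = 1338 * 0.702 = 939.28 kg
Convert to tonnes:
  CO2 offset = 939.28 / 1000 = 0.939 tonnes

0.939


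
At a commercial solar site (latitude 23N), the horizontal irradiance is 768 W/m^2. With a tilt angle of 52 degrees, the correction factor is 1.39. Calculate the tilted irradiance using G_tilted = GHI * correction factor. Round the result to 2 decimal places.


Identify the given values:
  GHI = 768 W/m^2, tilt correction factor = 1.39
Apply the formula G_tilted = GHI * factor:
  G_tilted = 768 * 1.39
  G_tilted = 1067.52 W/m^2

1067.52


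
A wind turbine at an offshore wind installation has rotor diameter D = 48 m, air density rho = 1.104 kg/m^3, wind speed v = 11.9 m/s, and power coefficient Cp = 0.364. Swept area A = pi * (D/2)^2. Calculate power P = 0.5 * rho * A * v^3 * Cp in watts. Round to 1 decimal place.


Step 1 -- Compute swept area:
  A = pi * (D/2)^2 = pi * (48/2)^2 = 1809.56 m^2
Step 2 -- Apply wind power equation:
  P = 0.5 * rho * A * v^3 * Cp
  v^3 = 11.9^3 = 1685.159
  P = 0.5 * 1.104 * 1809.56 * 1685.159 * 0.364
  P = 612708.2 W

612708.2


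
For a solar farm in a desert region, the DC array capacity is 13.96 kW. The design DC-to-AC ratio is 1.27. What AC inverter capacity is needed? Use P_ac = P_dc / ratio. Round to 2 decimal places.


The inverter AC capacity is determined by the DC/AC ratio.
Given: P_dc = 13.96 kW, DC/AC ratio = 1.27
P_ac = P_dc / ratio = 13.96 / 1.27
P_ac = 10.99 kW

10.99


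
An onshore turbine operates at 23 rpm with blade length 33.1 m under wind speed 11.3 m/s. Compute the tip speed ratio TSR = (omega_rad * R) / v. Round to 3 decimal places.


Convert rotational speed to rad/s:
  omega = 23 * 2 * pi / 60 = 2.4086 rad/s
Compute tip speed:
  v_tip = omega * R = 2.4086 * 33.1 = 79.723 m/s
Tip speed ratio:
  TSR = v_tip / v_wind = 79.723 / 11.3 = 7.055

7.055


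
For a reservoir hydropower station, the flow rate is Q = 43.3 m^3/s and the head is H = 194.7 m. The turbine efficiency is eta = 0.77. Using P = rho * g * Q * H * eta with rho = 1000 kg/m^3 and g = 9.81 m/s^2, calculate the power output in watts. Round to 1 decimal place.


Apply the hydropower formula P = rho * g * Q * H * eta
rho * g = 1000 * 9.81 = 9810.0
P = 9810.0 * 43.3 * 194.7 * 0.77
P = 63681543.4 W

63681543.4


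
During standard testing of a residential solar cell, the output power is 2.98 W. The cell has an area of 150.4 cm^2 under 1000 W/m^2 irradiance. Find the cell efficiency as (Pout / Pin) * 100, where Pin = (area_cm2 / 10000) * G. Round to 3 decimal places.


First compute the input power:
  Pin = area_cm2 / 10000 * G = 150.4 / 10000 * 1000 = 15.04 W
Then compute efficiency:
  Efficiency = (Pout / Pin) * 100 = (2.98 / 15.04) * 100
  Efficiency = 19.814%

19.814


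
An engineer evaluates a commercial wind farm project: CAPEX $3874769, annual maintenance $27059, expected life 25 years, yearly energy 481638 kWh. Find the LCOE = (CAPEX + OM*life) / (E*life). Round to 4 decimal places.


Total cost = CAPEX + OM * lifetime = 3874769 + 27059 * 25 = 3874769 + 676475 = 4551244
Total generation = annual * lifetime = 481638 * 25 = 12040950 kWh
LCOE = 4551244 / 12040950
LCOE = 0.3780 $/kWh

0.3780


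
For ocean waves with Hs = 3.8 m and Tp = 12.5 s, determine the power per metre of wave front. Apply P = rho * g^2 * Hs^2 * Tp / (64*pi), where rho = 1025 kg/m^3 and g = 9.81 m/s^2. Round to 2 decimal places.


Apply wave power formula:
  g^2 = 9.81^2 = 96.2361
  Hs^2 = 3.8^2 = 14.44
  Numerator = rho * g^2 * Hs^2 * Tp = 1025 * 96.2361 * 14.44 * 12.5 = 17804881.45
  Denominator = 64 * pi = 201.0619
  P = 17804881.45 / 201.0619 = 88554.22 W/m

88554.22


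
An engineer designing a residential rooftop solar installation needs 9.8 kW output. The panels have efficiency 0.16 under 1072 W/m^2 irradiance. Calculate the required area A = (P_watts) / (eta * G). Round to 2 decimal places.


Convert target power to watts: P = 9.8 * 1000 = 9800.0 W
Compute denominator: eta * G = 0.16 * 1072 = 171.52
Required area A = P / (eta * G) = 9800.0 / 171.52
A = 57.14 m^2

57.14


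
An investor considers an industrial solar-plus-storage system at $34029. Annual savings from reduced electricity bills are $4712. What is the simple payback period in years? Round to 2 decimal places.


Simple payback period = initial cost / annual savings
Payback = 34029 / 4712
Payback = 7.22 years

7.22


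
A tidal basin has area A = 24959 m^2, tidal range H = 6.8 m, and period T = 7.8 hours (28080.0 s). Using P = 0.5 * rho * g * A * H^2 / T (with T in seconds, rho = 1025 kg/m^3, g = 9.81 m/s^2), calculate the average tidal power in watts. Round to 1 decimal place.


Convert period to seconds: T = 7.8 * 3600 = 28080.0 s
H^2 = 6.8^2 = 46.24
P = 0.5 * rho * g * A * H^2 / T
P = 0.5 * 1025 * 9.81 * 24959 * 46.24 / 28080.0
P = 206638.3 W

206638.3


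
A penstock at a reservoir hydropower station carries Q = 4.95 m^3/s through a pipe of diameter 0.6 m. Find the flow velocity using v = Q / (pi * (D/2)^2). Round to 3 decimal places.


Compute pipe cross-sectional area:
  A = pi * (D/2)^2 = pi * (0.6/2)^2 = 0.2827 m^2
Calculate velocity:
  v = Q / A = 4.95 / 0.2827
  v = 17.507 m/s

17.507


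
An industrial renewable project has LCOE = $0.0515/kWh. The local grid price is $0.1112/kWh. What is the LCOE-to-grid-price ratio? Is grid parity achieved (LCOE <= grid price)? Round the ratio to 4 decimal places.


Compare LCOE to grid price:
  LCOE = $0.0515/kWh, Grid price = $0.1112/kWh
  Ratio = LCOE / grid_price = 0.0515 / 0.1112 = 0.4631
  Grid parity achieved (ratio <= 1)? yes

0.4631


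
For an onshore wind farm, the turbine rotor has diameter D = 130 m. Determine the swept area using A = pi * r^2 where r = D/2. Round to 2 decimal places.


Compute the rotor radius:
  r = D / 2 = 130 / 2 = 65.0 m
Calculate swept area:
  A = pi * r^2 = pi * 65.0^2
  A = 13273.23 m^2

13273.23


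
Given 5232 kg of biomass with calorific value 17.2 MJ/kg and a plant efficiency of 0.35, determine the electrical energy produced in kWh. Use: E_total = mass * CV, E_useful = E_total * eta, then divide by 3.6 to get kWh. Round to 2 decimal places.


Total energy = mass * CV = 5232 * 17.2 = 89990.4 MJ
Useful energy = total * eta = 89990.4 * 0.35 = 31496.64 MJ
Convert to kWh: 31496.64 / 3.6
Useful energy = 8749.07 kWh

8749.07


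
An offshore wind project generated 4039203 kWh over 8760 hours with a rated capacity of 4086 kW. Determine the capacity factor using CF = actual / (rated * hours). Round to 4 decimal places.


Capacity factor = actual output / maximum possible output
Maximum possible = rated * hours = 4086 * 8760 = 35793360 kWh
CF = 4039203 / 35793360
CF = 0.1128

0.1128


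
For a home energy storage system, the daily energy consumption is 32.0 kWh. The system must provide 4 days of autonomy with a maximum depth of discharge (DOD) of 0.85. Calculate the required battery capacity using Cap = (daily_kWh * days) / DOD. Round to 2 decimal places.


Total energy needed = daily * days = 32.0 * 4 = 128.0 kWh
Account for depth of discharge:
  Cap = total_energy / DOD = 128.0 / 0.85
  Cap = 150.59 kWh

150.59


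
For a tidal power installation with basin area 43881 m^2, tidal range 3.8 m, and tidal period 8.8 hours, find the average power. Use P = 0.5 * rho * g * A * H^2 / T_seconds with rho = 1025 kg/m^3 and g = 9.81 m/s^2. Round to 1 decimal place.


Convert period to seconds: T = 8.8 * 3600 = 31680.0 s
H^2 = 3.8^2 = 14.44
P = 0.5 * rho * g * A * H^2 / T
P = 0.5 * 1025 * 9.81 * 43881 * 14.44 / 31680.0
P = 100559.1 W

100559.1


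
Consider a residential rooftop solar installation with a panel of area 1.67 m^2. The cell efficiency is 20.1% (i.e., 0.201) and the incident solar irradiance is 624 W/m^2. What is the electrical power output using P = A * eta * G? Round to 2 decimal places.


Use the solar power formula P = A * eta * G.
Given: A = 1.67 m^2, eta = 0.201, G = 624 W/m^2
P = 1.67 * 0.201 * 624
P = 209.46 W

209.46


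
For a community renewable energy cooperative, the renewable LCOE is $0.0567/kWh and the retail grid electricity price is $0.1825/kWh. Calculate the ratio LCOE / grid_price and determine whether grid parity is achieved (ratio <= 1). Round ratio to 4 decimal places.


Compare LCOE to grid price:
  LCOE = $0.0567/kWh, Grid price = $0.1825/kWh
  Ratio = LCOE / grid_price = 0.0567 / 0.1825 = 0.3107
  Grid parity achieved (ratio <= 1)? yes

0.3107


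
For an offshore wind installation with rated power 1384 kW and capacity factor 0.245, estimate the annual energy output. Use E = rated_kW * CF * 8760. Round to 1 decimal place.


Annual energy = rated_kW * capacity_factor * hours_per_year
Given: P_rated = 1384 kW, CF = 0.245, hours = 8760
E = 1384 * 0.245 * 8760
E = 2970340.8 kWh

2970340.8


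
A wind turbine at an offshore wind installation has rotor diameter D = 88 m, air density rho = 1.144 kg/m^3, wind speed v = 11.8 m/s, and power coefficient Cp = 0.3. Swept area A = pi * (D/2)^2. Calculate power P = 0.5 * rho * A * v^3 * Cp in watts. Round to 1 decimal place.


Step 1 -- Compute swept area:
  A = pi * (D/2)^2 = pi * (88/2)^2 = 6082.12 m^2
Step 2 -- Apply wind power equation:
  P = 0.5 * rho * A * v^3 * Cp
  v^3 = 11.8^3 = 1643.032
  P = 0.5 * 1.144 * 6082.12 * 1643.032 * 0.3
  P = 1714820.0 W

1714820.0


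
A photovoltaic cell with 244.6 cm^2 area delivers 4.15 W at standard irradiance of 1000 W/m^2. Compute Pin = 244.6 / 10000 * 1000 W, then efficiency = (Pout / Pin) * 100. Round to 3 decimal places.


First compute the input power:
  Pin = area_cm2 / 10000 * G = 244.6 / 10000 * 1000 = 24.46 W
Then compute efficiency:
  Efficiency = (Pout / Pin) * 100 = (4.15 / 24.46) * 100
  Efficiency = 16.966%

16.966


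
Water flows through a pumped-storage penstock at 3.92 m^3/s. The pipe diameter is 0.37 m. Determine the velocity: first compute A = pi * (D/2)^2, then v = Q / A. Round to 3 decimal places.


Compute pipe cross-sectional area:
  A = pi * (D/2)^2 = pi * (0.37/2)^2 = 0.1075 m^2
Calculate velocity:
  v = Q / A = 3.92 / 0.1075
  v = 36.458 m/s

36.458


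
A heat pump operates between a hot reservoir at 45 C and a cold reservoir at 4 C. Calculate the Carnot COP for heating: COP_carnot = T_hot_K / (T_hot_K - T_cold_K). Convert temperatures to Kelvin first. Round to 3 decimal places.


Convert to Kelvin:
  T_hot = 45 + 273.15 = 318.15 K
  T_cold = 4 + 273.15 = 277.15 K
Apply Carnot COP formula:
  COP = T_hot_K / (T_hot_K - T_cold_K) = 318.15 / 41.0
  COP = 7.760

7.760


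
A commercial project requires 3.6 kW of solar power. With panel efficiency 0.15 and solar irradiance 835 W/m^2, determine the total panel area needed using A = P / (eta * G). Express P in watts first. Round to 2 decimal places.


Convert target power to watts: P = 3.6 * 1000 = 3600.0 W
Compute denominator: eta * G = 0.15 * 835 = 125.25
Required area A = P / (eta * G) = 3600.0 / 125.25
A = 28.74 m^2

28.74


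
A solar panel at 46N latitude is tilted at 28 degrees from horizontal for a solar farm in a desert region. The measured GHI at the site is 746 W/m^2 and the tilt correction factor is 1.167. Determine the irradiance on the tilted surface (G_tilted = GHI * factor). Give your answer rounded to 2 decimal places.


Identify the given values:
  GHI = 746 W/m^2, tilt correction factor = 1.167
Apply the formula G_tilted = GHI * factor:
  G_tilted = 746 * 1.167
  G_tilted = 870.58 W/m^2

870.58


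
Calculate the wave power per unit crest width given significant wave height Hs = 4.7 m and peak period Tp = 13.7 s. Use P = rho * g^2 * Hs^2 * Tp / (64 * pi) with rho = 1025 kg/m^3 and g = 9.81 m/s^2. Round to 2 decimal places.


Apply wave power formula:
  g^2 = 9.81^2 = 96.2361
  Hs^2 = 4.7^2 = 22.09
  Numerator = rho * g^2 * Hs^2 * Tp = 1025 * 96.2361 * 22.09 * 13.7 = 29852325.14
  Denominator = 64 * pi = 201.0619
  P = 29852325.14 / 201.0619 = 148473.28 W/m

148473.28


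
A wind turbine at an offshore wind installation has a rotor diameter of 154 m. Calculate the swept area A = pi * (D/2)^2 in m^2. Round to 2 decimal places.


Compute the rotor radius:
  r = D / 2 = 154 / 2 = 77.0 m
Calculate swept area:
  A = pi * r^2 = pi * 77.0^2
  A = 18626.50 m^2

18626.50


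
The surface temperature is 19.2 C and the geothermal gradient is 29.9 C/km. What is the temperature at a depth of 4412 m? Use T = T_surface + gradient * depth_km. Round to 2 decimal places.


Convert depth to km: 4412 / 1000 = 4.412 km
Temperature increase = gradient * depth_km = 29.9 * 4.412 = 131.92 C
Temperature at depth = T_surface + delta_T = 19.2 + 131.92
T = 151.12 C

151.12


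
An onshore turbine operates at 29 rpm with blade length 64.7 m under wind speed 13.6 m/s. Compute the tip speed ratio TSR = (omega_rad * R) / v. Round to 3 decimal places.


Convert rotational speed to rad/s:
  omega = 29 * 2 * pi / 60 = 3.0369 rad/s
Compute tip speed:
  v_tip = omega * R = 3.0369 * 64.7 = 196.486 m/s
Tip speed ratio:
  TSR = v_tip / v_wind = 196.486 / 13.6 = 14.447

14.447


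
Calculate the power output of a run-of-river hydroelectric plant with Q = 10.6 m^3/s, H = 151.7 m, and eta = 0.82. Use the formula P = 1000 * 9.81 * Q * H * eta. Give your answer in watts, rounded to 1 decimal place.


Apply the hydropower formula P = rho * g * Q * H * eta
rho * g = 1000 * 9.81 = 9810.0
P = 9810.0 * 10.6 * 151.7 * 0.82
P = 12935234.5 W

12935234.5


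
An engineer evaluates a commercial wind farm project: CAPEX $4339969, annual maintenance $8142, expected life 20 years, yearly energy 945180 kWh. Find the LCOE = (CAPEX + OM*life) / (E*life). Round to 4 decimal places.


Total cost = CAPEX + OM * lifetime = 4339969 + 8142 * 20 = 4339969 + 162840 = 4502809
Total generation = annual * lifetime = 945180 * 20 = 18903600 kWh
LCOE = 4502809 / 18903600
LCOE = 0.2382 $/kWh

0.2382


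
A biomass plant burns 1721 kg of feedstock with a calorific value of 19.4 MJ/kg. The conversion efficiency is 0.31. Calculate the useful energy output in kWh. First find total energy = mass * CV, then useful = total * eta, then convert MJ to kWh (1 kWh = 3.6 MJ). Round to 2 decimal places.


Total energy = mass * CV = 1721 * 19.4 = 33387.4 MJ
Useful energy = total * eta = 33387.4 * 0.31 = 10350.09 MJ
Convert to kWh: 10350.09 / 3.6
Useful energy = 2875.03 kWh

2875.03


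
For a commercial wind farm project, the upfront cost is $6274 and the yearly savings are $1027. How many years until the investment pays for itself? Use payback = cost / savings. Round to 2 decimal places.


Simple payback period = initial cost / annual savings
Payback = 6274 / 1027
Payback = 6.11 years

6.11


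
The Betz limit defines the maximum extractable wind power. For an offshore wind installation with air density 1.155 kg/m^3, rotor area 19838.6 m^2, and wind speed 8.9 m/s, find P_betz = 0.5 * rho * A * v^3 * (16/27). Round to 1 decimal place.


The Betz coefficient Cp_max = 16/27 = 0.5926
v^3 = 8.9^3 = 704.969
P_betz = 0.5 * rho * A * v^3 * Cp_max
P_betz = 0.5 * 1.155 * 19838.6 * 704.969 * 0.5926
P_betz = 4786182.4 W

4786182.4


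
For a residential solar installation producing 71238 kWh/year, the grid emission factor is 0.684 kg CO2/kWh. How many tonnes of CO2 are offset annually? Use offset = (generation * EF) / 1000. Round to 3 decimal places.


CO2 offset in kg = generation * emission_factor
CO2 offset = 71238 * 0.684 = 48726.79 kg
Convert to tonnes:
  CO2 offset = 48726.79 / 1000 = 48.727 tonnes

48.727


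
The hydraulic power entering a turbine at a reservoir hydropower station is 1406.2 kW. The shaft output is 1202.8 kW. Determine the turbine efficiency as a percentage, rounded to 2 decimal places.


Turbine efficiency = (output power / input power) * 100
eta = (1202.8 / 1406.2) * 100
eta = 85.54%

85.54


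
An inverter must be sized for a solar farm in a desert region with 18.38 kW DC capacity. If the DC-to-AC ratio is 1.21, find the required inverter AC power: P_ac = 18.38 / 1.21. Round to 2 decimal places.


The inverter AC capacity is determined by the DC/AC ratio.
Given: P_dc = 18.38 kW, DC/AC ratio = 1.21
P_ac = P_dc / ratio = 18.38 / 1.21
P_ac = 15.19 kW

15.19


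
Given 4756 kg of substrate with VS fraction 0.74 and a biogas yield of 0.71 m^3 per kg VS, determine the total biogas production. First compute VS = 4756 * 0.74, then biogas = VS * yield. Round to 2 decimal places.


Compute volatile solids:
  VS = mass * VS_fraction = 4756 * 0.74 = 3519.44 kg
Calculate biogas volume:
  Biogas = VS * specific_yield = 3519.44 * 0.71
  Biogas = 2498.80 m^3

2498.80


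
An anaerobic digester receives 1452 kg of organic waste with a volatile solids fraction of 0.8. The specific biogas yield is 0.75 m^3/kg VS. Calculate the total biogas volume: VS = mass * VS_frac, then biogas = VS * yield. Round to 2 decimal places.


Compute volatile solids:
  VS = mass * VS_fraction = 1452 * 0.8 = 1161.6 kg
Calculate biogas volume:
  Biogas = VS * specific_yield = 1161.6 * 0.75
  Biogas = 871.20 m^3

871.20


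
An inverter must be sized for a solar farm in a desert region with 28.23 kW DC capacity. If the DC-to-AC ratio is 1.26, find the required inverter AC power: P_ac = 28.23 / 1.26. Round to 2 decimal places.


The inverter AC capacity is determined by the DC/AC ratio.
Given: P_dc = 28.23 kW, DC/AC ratio = 1.26
P_ac = P_dc / ratio = 28.23 / 1.26
P_ac = 22.40 kW

22.40


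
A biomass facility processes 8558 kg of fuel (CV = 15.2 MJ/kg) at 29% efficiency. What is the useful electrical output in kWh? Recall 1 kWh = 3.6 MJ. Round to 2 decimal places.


Total energy = mass * CV = 8558 * 15.2 = 130081.6 MJ
Useful energy = total * eta = 130081.6 * 0.29 = 37723.66 MJ
Convert to kWh: 37723.66 / 3.6
Useful energy = 10478.80 kWh

10478.80


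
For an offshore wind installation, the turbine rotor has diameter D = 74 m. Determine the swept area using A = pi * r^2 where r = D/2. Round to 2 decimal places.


Compute the rotor radius:
  r = D / 2 = 74 / 2 = 37.0 m
Calculate swept area:
  A = pi * r^2 = pi * 37.0^2
  A = 4300.84 m^2

4300.84


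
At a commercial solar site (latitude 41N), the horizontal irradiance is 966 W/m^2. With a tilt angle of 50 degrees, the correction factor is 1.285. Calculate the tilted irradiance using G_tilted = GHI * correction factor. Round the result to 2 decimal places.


Identify the given values:
  GHI = 966 W/m^2, tilt correction factor = 1.285
Apply the formula G_tilted = GHI * factor:
  G_tilted = 966 * 1.285
  G_tilted = 1241.31 W/m^2

1241.31


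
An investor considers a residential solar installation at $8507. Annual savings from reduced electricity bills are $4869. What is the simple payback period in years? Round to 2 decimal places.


Simple payback period = initial cost / annual savings
Payback = 8507 / 4869
Payback = 1.75 years

1.75


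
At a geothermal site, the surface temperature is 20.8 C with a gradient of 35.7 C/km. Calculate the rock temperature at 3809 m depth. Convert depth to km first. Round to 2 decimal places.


Convert depth to km: 3809 / 1000 = 3.809 km
Temperature increase = gradient * depth_km = 35.7 * 3.809 = 135.98 C
Temperature at depth = T_surface + delta_T = 20.8 + 135.98
T = 156.78 C

156.78


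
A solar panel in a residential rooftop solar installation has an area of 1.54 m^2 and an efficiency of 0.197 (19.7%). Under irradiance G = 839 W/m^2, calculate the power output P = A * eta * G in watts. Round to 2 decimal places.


Use the solar power formula P = A * eta * G.
Given: A = 1.54 m^2, eta = 0.197, G = 839 W/m^2
P = 1.54 * 0.197 * 839
P = 254.54 W

254.54


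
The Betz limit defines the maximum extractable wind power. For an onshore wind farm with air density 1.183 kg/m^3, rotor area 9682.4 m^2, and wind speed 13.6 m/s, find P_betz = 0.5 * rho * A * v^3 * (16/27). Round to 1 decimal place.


The Betz coefficient Cp_max = 16/27 = 0.5926
v^3 = 13.6^3 = 2515.456
P_betz = 0.5 * rho * A * v^3 * Cp_max
P_betz = 0.5 * 1.183 * 9682.4 * 2515.456 * 0.5926
P_betz = 8537106.8 W

8537106.8


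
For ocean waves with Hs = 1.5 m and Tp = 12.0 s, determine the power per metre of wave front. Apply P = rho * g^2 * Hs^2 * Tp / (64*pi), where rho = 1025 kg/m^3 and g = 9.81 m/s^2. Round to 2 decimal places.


Apply wave power formula:
  g^2 = 9.81^2 = 96.2361
  Hs^2 = 1.5^2 = 2.25
  Numerator = rho * g^2 * Hs^2 * Tp = 1025 * 96.2361 * 2.25 * 12.0 = 2663334.07
  Denominator = 64 * pi = 201.0619
  P = 2663334.07 / 201.0619 = 13246.34 W/m

13246.34


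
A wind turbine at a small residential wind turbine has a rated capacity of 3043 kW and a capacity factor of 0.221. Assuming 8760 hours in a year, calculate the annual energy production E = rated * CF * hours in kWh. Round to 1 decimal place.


Annual energy = rated_kW * capacity_factor * hours_per_year
Given: P_rated = 3043 kW, CF = 0.221, hours = 8760
E = 3043 * 0.221 * 8760
E = 5891126.3 kWh

5891126.3


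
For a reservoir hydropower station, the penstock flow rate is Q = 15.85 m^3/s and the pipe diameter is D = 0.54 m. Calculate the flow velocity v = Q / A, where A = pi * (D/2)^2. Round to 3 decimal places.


Compute pipe cross-sectional area:
  A = pi * (D/2)^2 = pi * (0.54/2)^2 = 0.229 m^2
Calculate velocity:
  v = Q / A = 15.85 / 0.229
  v = 69.207 m/s

69.207


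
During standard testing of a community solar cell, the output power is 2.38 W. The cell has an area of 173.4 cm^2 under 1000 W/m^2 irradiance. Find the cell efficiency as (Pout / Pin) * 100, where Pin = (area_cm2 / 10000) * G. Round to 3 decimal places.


First compute the input power:
  Pin = area_cm2 / 10000 * G = 173.4 / 10000 * 1000 = 17.34 W
Then compute efficiency:
  Efficiency = (Pout / Pin) * 100 = (2.38 / 17.34) * 100
  Efficiency = 13.725%

13.725


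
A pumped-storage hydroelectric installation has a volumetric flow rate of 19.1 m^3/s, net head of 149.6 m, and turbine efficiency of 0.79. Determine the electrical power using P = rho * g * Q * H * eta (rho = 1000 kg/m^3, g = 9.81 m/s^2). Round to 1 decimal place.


Apply the hydropower formula P = rho * g * Q * H * eta
rho * g = 1000 * 9.81 = 9810.0
P = 9810.0 * 19.1 * 149.6 * 0.79
P = 22144254.3 W

22144254.3


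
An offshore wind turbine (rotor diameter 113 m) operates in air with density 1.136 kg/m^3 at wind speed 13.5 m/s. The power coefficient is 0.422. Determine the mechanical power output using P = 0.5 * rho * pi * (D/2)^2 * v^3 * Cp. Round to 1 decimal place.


Step 1 -- Compute swept area:
  A = pi * (D/2)^2 = pi * (113/2)^2 = 10028.75 m^2
Step 2 -- Apply wind power equation:
  P = 0.5 * rho * A * v^3 * Cp
  v^3 = 13.5^3 = 2460.375
  P = 0.5 * 1.136 * 10028.75 * 2460.375 * 0.422
  P = 5914375.0 W

5914375.0


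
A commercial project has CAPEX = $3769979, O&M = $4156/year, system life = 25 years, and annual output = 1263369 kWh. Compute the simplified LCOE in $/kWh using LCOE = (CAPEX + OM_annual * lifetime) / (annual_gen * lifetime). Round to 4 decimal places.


Total cost = CAPEX + OM * lifetime = 3769979 + 4156 * 25 = 3769979 + 103900 = 3873879
Total generation = annual * lifetime = 1263369 * 25 = 31584225 kWh
LCOE = 3873879 / 31584225
LCOE = 0.1227 $/kWh

0.1227


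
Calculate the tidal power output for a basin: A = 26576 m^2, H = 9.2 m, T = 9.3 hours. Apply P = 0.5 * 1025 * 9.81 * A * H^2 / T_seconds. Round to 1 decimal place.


Convert period to seconds: T = 9.3 * 3600 = 33480.0 s
H^2 = 9.2^2 = 84.64
P = 0.5 * rho * g * A * H^2 / T
P = 0.5 * 1025 * 9.81 * 26576 * 84.64 / 33480.0
P = 337786.8 W

337786.8


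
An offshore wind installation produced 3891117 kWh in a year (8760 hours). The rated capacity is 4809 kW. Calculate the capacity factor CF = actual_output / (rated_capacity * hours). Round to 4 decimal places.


Capacity factor = actual output / maximum possible output
Maximum possible = rated * hours = 4809 * 8760 = 42126840 kWh
CF = 3891117 / 42126840
CF = 0.0924

0.0924


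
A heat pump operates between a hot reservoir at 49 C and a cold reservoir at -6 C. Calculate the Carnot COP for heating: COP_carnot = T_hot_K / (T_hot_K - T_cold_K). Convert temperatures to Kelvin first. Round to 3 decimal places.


Convert to Kelvin:
  T_hot = 49 + 273.15 = 322.15 K
  T_cold = -6 + 273.15 = 267.15 K
Apply Carnot COP formula:
  COP = T_hot_K / (T_hot_K - T_cold_K) = 322.15 / 55.0
  COP = 5.857

5.857


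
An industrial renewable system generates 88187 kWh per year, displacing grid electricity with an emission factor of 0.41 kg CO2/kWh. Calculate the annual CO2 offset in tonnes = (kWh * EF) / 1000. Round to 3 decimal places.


CO2 offset in kg = generation * emission_factor
CO2 offset = 88187 * 0.41 = 36156.67 kg
Convert to tonnes:
  CO2 offset = 36156.67 / 1000 = 36.157 tonnes

36.157


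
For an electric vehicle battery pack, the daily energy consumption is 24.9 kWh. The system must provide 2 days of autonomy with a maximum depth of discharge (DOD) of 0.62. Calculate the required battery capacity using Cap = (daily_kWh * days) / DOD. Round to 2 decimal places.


Total energy needed = daily * days = 24.9 * 2 = 49.8 kWh
Account for depth of discharge:
  Cap = total_energy / DOD = 49.8 / 0.62
  Cap = 80.32 kWh

80.32


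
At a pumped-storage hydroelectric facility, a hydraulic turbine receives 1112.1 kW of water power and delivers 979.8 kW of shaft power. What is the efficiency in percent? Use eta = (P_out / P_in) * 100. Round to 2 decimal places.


Turbine efficiency = (output power / input power) * 100
eta = (979.8 / 1112.1) * 100
eta = 88.10%

88.10


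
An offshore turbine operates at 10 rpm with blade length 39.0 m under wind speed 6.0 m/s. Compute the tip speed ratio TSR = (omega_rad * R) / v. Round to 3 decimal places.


Convert rotational speed to rad/s:
  omega = 10 * 2 * pi / 60 = 1.0472 rad/s
Compute tip speed:
  v_tip = omega * R = 1.0472 * 39.0 = 40.841 m/s
Tip speed ratio:
  TSR = v_tip / v_wind = 40.841 / 6.0 = 6.807

6.807


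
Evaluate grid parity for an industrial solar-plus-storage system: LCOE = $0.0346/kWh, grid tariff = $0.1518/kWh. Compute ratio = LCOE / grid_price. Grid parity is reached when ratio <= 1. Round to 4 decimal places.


Compare LCOE to grid price:
  LCOE = $0.0346/kWh, Grid price = $0.1518/kWh
  Ratio = LCOE / grid_price = 0.0346 / 0.1518 = 0.2279
  Grid parity achieved (ratio <= 1)? yes

0.2279


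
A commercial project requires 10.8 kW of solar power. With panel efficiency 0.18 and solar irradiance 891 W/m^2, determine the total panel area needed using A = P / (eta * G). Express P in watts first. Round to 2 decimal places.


Convert target power to watts: P = 10.8 * 1000 = 10800.0 W
Compute denominator: eta * G = 0.18 * 891 = 160.38
Required area A = P / (eta * G) = 10800.0 / 160.38
A = 67.34 m^2

67.34


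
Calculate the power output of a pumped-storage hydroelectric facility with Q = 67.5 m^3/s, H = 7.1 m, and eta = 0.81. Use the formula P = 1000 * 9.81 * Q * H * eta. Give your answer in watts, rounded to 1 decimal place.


Apply the hydropower formula P = rho * g * Q * H * eta
rho * g = 1000 * 9.81 = 9810.0
P = 9810.0 * 67.5 * 7.1 * 0.81
P = 3808168.4 W

3808168.4


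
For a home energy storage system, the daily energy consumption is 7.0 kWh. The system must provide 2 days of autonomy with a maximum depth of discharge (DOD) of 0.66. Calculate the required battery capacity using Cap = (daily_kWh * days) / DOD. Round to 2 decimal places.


Total energy needed = daily * days = 7.0 * 2 = 14.0 kWh
Account for depth of discharge:
  Cap = total_energy / DOD = 14.0 / 0.66
  Cap = 21.21 kWh

21.21


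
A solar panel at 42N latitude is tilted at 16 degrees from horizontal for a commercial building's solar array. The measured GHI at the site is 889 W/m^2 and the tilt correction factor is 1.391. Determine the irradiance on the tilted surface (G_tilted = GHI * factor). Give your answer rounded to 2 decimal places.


Identify the given values:
  GHI = 889 W/m^2, tilt correction factor = 1.391
Apply the formula G_tilted = GHI * factor:
  G_tilted = 889 * 1.391
  G_tilted = 1236.60 W/m^2

1236.60


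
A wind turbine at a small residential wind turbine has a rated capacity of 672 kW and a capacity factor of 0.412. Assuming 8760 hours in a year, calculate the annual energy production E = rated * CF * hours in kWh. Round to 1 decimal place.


Annual energy = rated_kW * capacity_factor * hours_per_year
Given: P_rated = 672 kW, CF = 0.412, hours = 8760
E = 672 * 0.412 * 8760
E = 2425328.6 kWh

2425328.6


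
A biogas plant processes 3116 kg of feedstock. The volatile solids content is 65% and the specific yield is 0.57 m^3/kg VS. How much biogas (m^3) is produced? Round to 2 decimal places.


Compute volatile solids:
  VS = mass * VS_fraction = 3116 * 0.65 = 2025.4 kg
Calculate biogas volume:
  Biogas = VS * specific_yield = 2025.4 * 0.57
  Biogas = 1154.48 m^3

1154.48


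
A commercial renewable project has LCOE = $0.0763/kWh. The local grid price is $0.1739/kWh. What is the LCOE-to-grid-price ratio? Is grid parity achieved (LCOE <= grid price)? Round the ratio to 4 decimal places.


Compare LCOE to grid price:
  LCOE = $0.0763/kWh, Grid price = $0.1739/kWh
  Ratio = LCOE / grid_price = 0.0763 / 0.1739 = 0.4388
  Grid parity achieved (ratio <= 1)? yes

0.4388


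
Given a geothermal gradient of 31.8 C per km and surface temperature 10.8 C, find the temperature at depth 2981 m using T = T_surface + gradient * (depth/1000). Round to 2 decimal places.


Convert depth to km: 2981 / 1000 = 2.981 km
Temperature increase = gradient * depth_km = 31.8 * 2.981 = 94.8 C
Temperature at depth = T_surface + delta_T = 10.8 + 94.8
T = 105.60 C

105.60


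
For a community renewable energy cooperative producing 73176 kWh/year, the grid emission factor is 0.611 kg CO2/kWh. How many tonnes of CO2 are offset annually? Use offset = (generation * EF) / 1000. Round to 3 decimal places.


CO2 offset in kg = generation * emission_factor
CO2 offset = 73176 * 0.611 = 44710.54 kg
Convert to tonnes:
  CO2 offset = 44710.54 / 1000 = 44.711 tonnes

44.711


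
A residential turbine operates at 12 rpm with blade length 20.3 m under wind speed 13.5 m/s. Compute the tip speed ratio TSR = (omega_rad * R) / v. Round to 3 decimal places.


Convert rotational speed to rad/s:
  omega = 12 * 2 * pi / 60 = 1.2566 rad/s
Compute tip speed:
  v_tip = omega * R = 1.2566 * 20.3 = 25.51 m/s
Tip speed ratio:
  TSR = v_tip / v_wind = 25.51 / 13.5 = 1.890

1.890


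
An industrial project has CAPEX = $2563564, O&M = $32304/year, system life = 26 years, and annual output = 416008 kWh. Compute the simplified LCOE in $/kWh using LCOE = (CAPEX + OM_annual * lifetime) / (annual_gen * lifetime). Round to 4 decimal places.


Total cost = CAPEX + OM * lifetime = 2563564 + 32304 * 26 = 2563564 + 839904 = 3403468
Total generation = annual * lifetime = 416008 * 26 = 10816208 kWh
LCOE = 3403468 / 10816208
LCOE = 0.3147 $/kWh

0.3147


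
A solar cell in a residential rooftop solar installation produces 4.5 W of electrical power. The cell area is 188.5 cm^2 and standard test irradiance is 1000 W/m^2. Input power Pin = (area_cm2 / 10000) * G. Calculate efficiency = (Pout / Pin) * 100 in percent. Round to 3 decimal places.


First compute the input power:
  Pin = area_cm2 / 10000 * G = 188.5 / 10000 * 1000 = 18.85 W
Then compute efficiency:
  Efficiency = (Pout / Pin) * 100 = (4.5 / 18.85) * 100
  Efficiency = 23.873%

23.873


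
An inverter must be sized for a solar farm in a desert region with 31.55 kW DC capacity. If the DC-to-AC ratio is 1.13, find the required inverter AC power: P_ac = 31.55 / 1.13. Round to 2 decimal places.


The inverter AC capacity is determined by the DC/AC ratio.
Given: P_dc = 31.55 kW, DC/AC ratio = 1.13
P_ac = P_dc / ratio = 31.55 / 1.13
P_ac = 27.92 kW

27.92


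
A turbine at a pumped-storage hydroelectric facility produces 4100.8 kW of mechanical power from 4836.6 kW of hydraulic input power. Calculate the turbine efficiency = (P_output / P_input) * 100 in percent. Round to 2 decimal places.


Turbine efficiency = (output power / input power) * 100
eta = (4100.8 / 4836.6) * 100
eta = 84.79%

84.79


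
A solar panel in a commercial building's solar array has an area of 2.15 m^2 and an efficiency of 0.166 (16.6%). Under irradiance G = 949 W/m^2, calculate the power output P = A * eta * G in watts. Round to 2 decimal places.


Use the solar power formula P = A * eta * G.
Given: A = 2.15 m^2, eta = 0.166, G = 949 W/m^2
P = 2.15 * 0.166 * 949
P = 338.70 W

338.70


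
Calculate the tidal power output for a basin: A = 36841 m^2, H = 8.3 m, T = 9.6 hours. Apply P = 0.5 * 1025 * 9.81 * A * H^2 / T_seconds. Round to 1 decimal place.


Convert period to seconds: T = 9.6 * 3600 = 34560.0 s
H^2 = 8.3^2 = 68.89
P = 0.5 * rho * g * A * H^2 / T
P = 0.5 * 1025 * 9.81 * 36841 * 68.89 / 34560.0
P = 369212.8 W

369212.8


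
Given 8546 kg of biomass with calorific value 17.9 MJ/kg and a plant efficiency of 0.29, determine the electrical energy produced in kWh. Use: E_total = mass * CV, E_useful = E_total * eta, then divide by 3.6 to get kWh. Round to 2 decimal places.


Total energy = mass * CV = 8546 * 17.9 = 152973.4 MJ
Useful energy = total * eta = 152973.4 * 0.29 = 44362.29 MJ
Convert to kWh: 44362.29 / 3.6
Useful energy = 12322.86 kWh

12322.86


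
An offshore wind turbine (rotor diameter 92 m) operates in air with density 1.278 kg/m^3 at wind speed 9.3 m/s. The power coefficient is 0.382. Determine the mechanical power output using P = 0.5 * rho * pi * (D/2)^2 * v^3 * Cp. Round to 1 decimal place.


Step 1 -- Compute swept area:
  A = pi * (D/2)^2 = pi * (92/2)^2 = 6647.61 m^2
Step 2 -- Apply wind power equation:
  P = 0.5 * rho * A * v^3 * Cp
  v^3 = 9.3^3 = 804.357
  P = 0.5 * 1.278 * 6647.61 * 804.357 * 0.382
  P = 1305204.6 W

1305204.6


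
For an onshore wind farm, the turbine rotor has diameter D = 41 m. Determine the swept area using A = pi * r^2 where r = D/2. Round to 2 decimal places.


Compute the rotor radius:
  r = D / 2 = 41 / 2 = 20.5 m
Calculate swept area:
  A = pi * r^2 = pi * 20.5^2
  A = 1320.25 m^2

1320.25


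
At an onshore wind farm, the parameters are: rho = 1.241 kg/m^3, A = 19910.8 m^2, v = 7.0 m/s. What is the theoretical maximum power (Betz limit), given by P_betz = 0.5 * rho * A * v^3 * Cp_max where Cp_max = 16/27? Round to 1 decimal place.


The Betz coefficient Cp_max = 16/27 = 0.5926
v^3 = 7.0^3 = 343.0
P_betz = 0.5 * rho * A * v^3 * Cp_max
P_betz = 0.5 * 1.241 * 19910.8 * 343.0 * 0.5926
P_betz = 2511197.3 W

2511197.3
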